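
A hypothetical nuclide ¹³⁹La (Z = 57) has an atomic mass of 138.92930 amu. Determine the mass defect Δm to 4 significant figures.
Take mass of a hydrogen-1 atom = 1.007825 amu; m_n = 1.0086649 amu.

1.227 amu

Mass of separated nucleons = 57(1.007825) + 82(1.0086649) = 57.446025 + 82.7105218 = 140.1565468 amu
Mass defect Δm = 140.1565468 − 138.92930 = 1.2272468 amu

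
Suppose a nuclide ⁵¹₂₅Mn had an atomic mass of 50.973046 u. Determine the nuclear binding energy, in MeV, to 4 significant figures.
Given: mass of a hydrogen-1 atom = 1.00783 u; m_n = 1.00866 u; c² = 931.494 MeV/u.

Σm = 25·m(¹H) + 26·m_n = 25.19575 + 26.22516 = 51.42091 u
Mass defect Δm = 51.42091 − 50.973046 = 0.447864 u
E_B = 0.447864 × 931.494 = 417.183 MeV

417.2 MeV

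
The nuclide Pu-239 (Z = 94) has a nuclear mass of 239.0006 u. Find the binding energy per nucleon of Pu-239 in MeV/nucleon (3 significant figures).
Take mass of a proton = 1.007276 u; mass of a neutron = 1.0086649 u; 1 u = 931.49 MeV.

The nucleus contains 94 protons and 239 − 94 = 145 neutrons.
Σm = 94·m_p + 145·m_n = 94.683944 + 146.2564105 = 240.9403545 u
Δm = 240.9403545 − 239.0006 = 1.9397545 u
E_B = 1.9397545 × 931.49 = 1806.86 MeV
BE/A = 1806.86 MeV / 239 = 7.560 MeV/nucleon

7.56 MeV/nucleon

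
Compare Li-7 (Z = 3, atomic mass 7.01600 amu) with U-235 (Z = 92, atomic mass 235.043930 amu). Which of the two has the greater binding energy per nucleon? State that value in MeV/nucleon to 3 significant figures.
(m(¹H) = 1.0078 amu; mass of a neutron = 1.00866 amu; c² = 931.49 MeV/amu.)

Li-7: Σm = 3(1.0078) + 4(1.00866) = 7.05804 amu; Δm = 0.04204 amu; E_B = 39.160 MeV; E_B/A = 5.594 MeV
U-235: Σm = 92(1.0078) + 143(1.00866) = 236.95598 amu; Δm = 1.912050 amu; E_B = 1781.1 MeV; E_B/A = 7.579 MeV
U-235 has the higher binding energy per nucleon, so it is the more tightly bound nucleus.

U-235; 7.58 MeV/nucleon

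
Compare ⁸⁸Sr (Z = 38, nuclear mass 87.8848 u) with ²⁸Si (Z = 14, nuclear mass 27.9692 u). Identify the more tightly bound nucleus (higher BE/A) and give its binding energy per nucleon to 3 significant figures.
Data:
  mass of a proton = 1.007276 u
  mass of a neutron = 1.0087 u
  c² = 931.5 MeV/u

⁸⁸Sr; 8.75 MeV/nucleon

⁸⁸Sr: Σm = 38(1.007276) + 50(1.0087) = 88.711488 u; Δm = 0.826688 u; E_B = 770.06 MeV; E_B/A = 8.751 MeV
²⁸Si: Σm = 14(1.007276) + 14(1.0087) = 28.223664 u; Δm = 0.254464 u; E_B = 237.03 MeV; E_B/A = 8.465 MeV
⁸⁸Sr has the higher binding energy per nucleon, so it is the more tightly bound nucleus.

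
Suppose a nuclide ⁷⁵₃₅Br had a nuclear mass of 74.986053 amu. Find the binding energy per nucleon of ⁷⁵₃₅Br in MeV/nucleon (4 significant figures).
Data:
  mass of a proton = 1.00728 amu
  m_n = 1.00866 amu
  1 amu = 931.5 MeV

The nucleus contains 35 protons and 75 − 35 = 40 neutrons.
Σm = 35·m_p + 40·m_n = 35.25480 + 40.34640 = 75.60120 amu
The mass defect is 75.60120 − 74.986053 = 0.615147 amu.
Converting to energy: 0.615147 amu × 931.5 MeV/amu = 573.009 MeV
Per nucleon: 573.009 / 75 = 7.640 MeV

7.640 MeV/nucleon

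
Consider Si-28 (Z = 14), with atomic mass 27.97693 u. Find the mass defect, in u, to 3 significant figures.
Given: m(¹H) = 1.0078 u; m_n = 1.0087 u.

0.254 u

Total constituent mass: 14 × 1.0078 + 14 × 1.0087 = 28.2310 u
Mass defect Δm = 28.2310 − 27.97693 = 0.25407 u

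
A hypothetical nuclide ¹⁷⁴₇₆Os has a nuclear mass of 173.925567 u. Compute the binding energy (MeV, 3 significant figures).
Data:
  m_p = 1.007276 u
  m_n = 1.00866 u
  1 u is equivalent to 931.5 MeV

1370 MeV

Total constituent mass: 76 × 1.007276 + 98 × 1.00866 = 175.401656 u
Δm = 175.401656 − 173.925567 = 1.476089 u
E_B = 1.476089 × 931.5 = 1374.98 MeV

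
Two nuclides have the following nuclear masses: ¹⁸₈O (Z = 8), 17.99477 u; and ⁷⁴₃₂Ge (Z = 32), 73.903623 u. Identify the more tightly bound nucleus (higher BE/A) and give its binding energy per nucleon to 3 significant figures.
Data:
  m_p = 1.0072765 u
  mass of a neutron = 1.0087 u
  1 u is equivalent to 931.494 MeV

⁷⁴₃₂Ge; 8.74 MeV/nucleon

¹⁸₈O: Σm = 8(1.0072765) + 10(1.0087) = 18.1452120 u; Δm = 0.1504420 u; E_B = 140.136 MeV; E_B/A = 7.785 MeV
⁷⁴₃₂Ge: Σm = 32(1.0072765) + 42(1.0087) = 74.5982480 u; Δm = 0.6946250 u; E_B = 647.04 MeV; E_B/A = 8.744 MeV
⁷⁴₃₂Ge has the higher binding energy per nucleon, so it is the more tightly bound nucleus.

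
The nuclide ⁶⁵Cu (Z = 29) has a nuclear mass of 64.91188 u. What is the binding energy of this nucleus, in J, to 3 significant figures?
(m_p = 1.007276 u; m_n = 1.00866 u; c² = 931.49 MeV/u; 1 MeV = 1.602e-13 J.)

9.12e-11 J

Z = 29, so N = A − Z = 65 − 29 = 36.
Total constituent mass: 29 × 1.007276 + 36 × 1.00866 = 65.522764 u
The mass defect is 65.522764 − 64.91188 = 0.610884 u.
E_B = 0.610884 × 931.49 = 569.032 MeV
In joules: 569.032 MeV × 1.602e-13 J/MeV = 9.1159e-11 J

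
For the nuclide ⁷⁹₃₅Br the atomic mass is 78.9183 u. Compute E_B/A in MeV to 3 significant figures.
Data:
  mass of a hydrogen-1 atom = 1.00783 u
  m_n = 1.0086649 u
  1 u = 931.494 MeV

8.69 MeV/nucleon

Z = 35, so N = A − Z = 79 − 35 = 44.
Total constituent mass: 35 × 1.00783 + 44 × 1.0086649 = 79.6553056 u
The mass defect is 79.6553056 − 78.9183 = 0.7370056 u.
Converting to energy: 0.7370056 u × 931.494 MeV/u = 686.516 MeV
BE/A = 686.516 MeV / 79 = 8.690 MeV/nucleon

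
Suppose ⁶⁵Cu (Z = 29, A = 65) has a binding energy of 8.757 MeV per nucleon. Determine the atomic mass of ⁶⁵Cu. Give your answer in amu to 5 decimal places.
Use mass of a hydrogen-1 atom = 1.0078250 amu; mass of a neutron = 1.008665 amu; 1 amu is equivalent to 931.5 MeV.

Total binding energy = 65 × 8.757 = 569.205 MeV
Mass defect = 569.205 MeV / (931.5 MeV/amu) = 0.6110628 amu
Constituent mass = 29(1.0078250) + 36(1.008665) = 65.5388650 amu
Atomic mass = 65.5388650 − 0.6110628 = 64.9278022 amu ≈ 64.92780 amu (to 5 decimal places)

64.92780 amu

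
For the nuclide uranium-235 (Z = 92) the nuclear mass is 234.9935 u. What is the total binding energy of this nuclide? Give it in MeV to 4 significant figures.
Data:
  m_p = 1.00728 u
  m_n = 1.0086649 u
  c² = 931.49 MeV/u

Total constituent mass: 92 × 1.00728 + 143 × 1.0086649 = 236.9088407 u
Δm = 236.9088407 − 234.9935 = 1.9153407 u
E_B = 1.9153407 × 931.49 = 1784.12 MeV

1784 MeV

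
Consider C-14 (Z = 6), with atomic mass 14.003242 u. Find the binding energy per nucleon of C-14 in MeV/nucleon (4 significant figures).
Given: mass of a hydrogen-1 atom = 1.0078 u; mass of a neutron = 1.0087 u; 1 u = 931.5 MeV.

7.529 MeV/nucleon

Σm = 6·m(¹H) + 8·m_n = 6.0468 + 8.0696 = 14.1164 u
Δm = 14.1164 − 14.003242 = 0.113158 u
Binding energy = Δm·c² = 0.113158 × 931.5 MeV/u = 105.407 MeV
Per nucleon: 105.407 / 14 = 7.529 MeV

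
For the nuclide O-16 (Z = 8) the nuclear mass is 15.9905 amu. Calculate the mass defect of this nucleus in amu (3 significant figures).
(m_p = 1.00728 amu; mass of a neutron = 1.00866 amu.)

0.137 amu

Mass of separated nucleons = 8(1.00728) + 8(1.00866) = 8.05824 + 8.06928 = 16.12752 amu
The mass defect is 16.12752 − 15.9905 = 0.13702 amu.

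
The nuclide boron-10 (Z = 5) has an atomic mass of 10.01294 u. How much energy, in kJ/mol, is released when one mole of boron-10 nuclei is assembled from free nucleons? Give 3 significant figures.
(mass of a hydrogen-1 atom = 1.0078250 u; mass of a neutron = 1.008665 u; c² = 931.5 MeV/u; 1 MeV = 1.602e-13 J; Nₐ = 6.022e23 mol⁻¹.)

6.25e+09 kJ/mol

With 5 protons and 5 neutrons (A = 10):
Mass of separated nucleons = 5(1.0078250) + 5(1.008665) = 5.0391250 + 5.043325 = 10.0824500 u
The mass defect is 10.0824500 − 10.01294 = 0.0695100 u.
E_B = 0.0695100 × 931.5 = 64.7486 MeV
Per nucleus in joules: 64.7486 MeV × 1.602e-13 J/MeV = 1.0373e-11 J
Per mole: 1.0373e-11 J × 6.022e23 mol⁻¹ = 6.2466e+12 J/mol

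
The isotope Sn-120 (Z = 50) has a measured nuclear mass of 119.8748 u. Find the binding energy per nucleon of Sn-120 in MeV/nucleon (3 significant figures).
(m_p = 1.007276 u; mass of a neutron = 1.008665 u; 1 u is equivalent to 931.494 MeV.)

8.50 MeV/nucleon

Σm = 50·m_p + 70·m_n = 50.363800 + 70.606550 = 120.970350 u
Mass defect Δm = 120.970350 − 119.8748 = 1.095550 u
Converting to energy: 1.095550 u × 931.494 MeV/u = 1020.50 MeV
BE/A = 1020.50 MeV / 120 = 8.504 MeV/nucleon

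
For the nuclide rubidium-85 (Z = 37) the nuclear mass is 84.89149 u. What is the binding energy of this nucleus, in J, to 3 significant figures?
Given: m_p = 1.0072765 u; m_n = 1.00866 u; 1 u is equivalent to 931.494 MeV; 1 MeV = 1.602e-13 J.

1.18e-10 J

The nucleus contains 37 protons and 85 − 37 = 48 neutrons.
Σm = 37·m_p + 48·m_n = 37.2692305 + 48.41568 = 85.6849105 u
Δm = 85.6849105 − 84.89149 = 0.7934205 u
Converting to energy: 0.7934205 u × 931.494 MeV/u = 739.066 MeV
In joules: 739.066 MeV × 1.602e-13 J/MeV = 1.1840e-10 J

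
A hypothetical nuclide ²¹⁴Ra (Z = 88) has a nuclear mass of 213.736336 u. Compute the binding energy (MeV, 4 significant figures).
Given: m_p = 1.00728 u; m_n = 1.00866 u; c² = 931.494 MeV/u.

1859 MeV

Z = 88, so N = A − Z = 214 − 88 = 126.
Total constituent mass: 88 × 1.00728 + 126 × 1.00866 = 215.73180 u
The mass defect is 215.73180 − 213.736336 = 1.995464 u.
Converting to energy: 1.995464 u × 931.494 MeV/u = 1858.76 MeV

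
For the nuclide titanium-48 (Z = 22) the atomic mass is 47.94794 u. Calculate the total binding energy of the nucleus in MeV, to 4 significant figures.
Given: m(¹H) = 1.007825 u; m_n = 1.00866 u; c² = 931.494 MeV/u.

418.6 MeV

Z = 22, so N = A − Z = 48 − 22 = 26.
Σm = 22·m(¹H) + 26·m_n = 22.172150 + 26.22516 = 48.397310 u
Δm = 48.397310 − 47.94794 = 0.449370 u
E_B = 0.449370 × 931.494 = 418.585 MeV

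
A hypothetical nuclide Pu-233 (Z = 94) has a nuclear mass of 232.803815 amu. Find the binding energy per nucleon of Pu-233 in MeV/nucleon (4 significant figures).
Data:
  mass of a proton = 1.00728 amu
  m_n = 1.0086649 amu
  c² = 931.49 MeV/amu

8.335 MeV/nucleon

Mass of separated nucleons = 94(1.00728) + 139(1.0086649) = 94.68432 + 140.2044211 = 234.8887411 amu
Δm = 234.8887411 − 232.803815 = 2.0849261 amu
Binding energy = Δm·c² = 2.0849261 × 931.49 MeV/amu = 1942.09 MeV
BE/A = 1942.09 MeV / 233 = 8.335 MeV/nucleon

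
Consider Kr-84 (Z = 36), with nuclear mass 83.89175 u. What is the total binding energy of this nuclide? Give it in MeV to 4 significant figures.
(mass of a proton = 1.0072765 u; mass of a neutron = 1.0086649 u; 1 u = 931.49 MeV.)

Z = 36, so N = A − Z = 84 − 36 = 48.
Total constituent mass: 36 × 1.0072765 + 48 × 1.0086649 = 84.6778692 u
Δm = 84.6778692 − 83.89175 = 0.7861192 u
Binding energy = Δm·c² = 0.7861192 × 931.49 MeV/u = 732.262 MeV

732.3 MeV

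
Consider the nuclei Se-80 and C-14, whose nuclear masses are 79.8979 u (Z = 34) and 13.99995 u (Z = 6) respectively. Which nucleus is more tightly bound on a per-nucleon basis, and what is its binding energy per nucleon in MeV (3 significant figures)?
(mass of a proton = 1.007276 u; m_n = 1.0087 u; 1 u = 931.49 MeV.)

Se-80: Σm = 34(1.007276) + 46(1.0087) = 80.647584 u; Δm = 0.749684 u; E_B = 698.32 MeV; E_B/A = 8.729 MeV
C-14: Σm = 6(1.007276) + 8(1.0087) = 14.113256 u; Δm = 0.113306 u; E_B = 105.54 MeV; E_B/A = 7.539 MeV
Se-80 has the higher binding energy per nucleon, so it is the more tightly bound nucleus.

Se-80; 8.73 MeV/nucleon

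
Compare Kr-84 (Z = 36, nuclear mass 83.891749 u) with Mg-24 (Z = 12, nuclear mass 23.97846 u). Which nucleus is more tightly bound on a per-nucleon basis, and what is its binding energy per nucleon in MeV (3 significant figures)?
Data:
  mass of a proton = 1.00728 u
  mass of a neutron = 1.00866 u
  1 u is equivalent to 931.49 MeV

Kr-84; 8.72 MeV/nucleon

Kr-84: Σm = 36(1.00728) + 48(1.00866) = 84.67776 u; Δm = 0.786011 u; E_B = 732.16 MeV; E_B/A = 8.716 MeV
Mg-24: Σm = 12(1.00728) + 12(1.00866) = 24.19128 u; Δm = 0.21282 u; E_B = 198.24 MeV; E_B/A = 8.260 MeV
Kr-84 has the higher binding energy per nucleon, so it is the more tightly bound nucleus.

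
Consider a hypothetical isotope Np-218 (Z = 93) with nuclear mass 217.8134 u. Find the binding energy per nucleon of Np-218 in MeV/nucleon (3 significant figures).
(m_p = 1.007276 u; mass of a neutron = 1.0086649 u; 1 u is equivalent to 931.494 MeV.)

8.32 MeV/nucleon

Σm = 93·m_p + 125·m_n = 93.676668 + 126.0831125 = 219.7597805 u
The mass defect is 219.7597805 − 217.8134 = 1.9463805 u.
Binding energy = Δm·c² = 1.9463805 × 931.494 MeV/u = 1813.04 MeV
BE/A = 1813.04 MeV / 218 = 8.317 MeV/nucleon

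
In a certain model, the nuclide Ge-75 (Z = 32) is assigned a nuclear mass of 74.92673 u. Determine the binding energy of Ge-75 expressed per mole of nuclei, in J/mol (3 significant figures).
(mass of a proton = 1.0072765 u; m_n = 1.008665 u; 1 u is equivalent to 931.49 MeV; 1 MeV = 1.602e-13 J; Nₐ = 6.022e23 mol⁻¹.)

Σm = 32·m_p + 43·m_n = 32.2328480 + 43.372595 = 75.6054430 u
Mass defect Δm = 75.6054430 − 74.92673 = 0.6787130 u
Converting to energy: 0.6787130 u × 931.49 MeV/u = 632.214 MeV
Per nucleus in joules: 632.214 MeV × 1.602e-13 J/MeV = 1.0128e-10 J
Per mole: 1.0128e-10 J × 6.022e23 mol⁻¹ = 6.0991e+13 J/mol

6.10e+13 J/mol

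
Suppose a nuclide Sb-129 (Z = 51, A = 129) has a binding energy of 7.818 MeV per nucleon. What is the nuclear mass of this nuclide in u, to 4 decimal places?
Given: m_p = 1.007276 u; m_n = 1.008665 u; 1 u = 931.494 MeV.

128.9643 u

Total binding energy = 129 × 7.818 = 1008.522 MeV
Mass defect = 1008.522 MeV / (931.494 MeV/u) = 1.082693 u
Constituent mass = 51(1.007276) + 78(1.008665) = 130.046946 u
Nuclear mass = 130.046946 − 1.082693 = 128.964253 u ≈ 128.9643 u (to 4 decimal places)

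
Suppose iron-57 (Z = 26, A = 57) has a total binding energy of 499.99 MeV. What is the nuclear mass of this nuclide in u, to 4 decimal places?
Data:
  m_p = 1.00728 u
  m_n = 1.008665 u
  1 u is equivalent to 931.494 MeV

Mass defect = 499.99 MeV / (931.494 MeV/u) = 0.536761 u
Constituent mass = 26(1.00728) + 31(1.008665) = 57.457895 u
Nuclear mass = 57.457895 − 0.536761 = 56.921134 u ≈ 56.9211 u (to 4 decimal places)

56.9211 u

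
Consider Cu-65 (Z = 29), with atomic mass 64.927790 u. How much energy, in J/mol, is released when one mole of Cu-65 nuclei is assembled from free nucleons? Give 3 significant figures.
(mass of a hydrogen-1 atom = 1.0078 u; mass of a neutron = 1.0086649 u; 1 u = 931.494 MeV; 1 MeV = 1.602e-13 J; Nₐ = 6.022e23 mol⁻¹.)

Σm = 29·m(¹H) + 36·m_n = 29.2262 + 36.3119364 = 65.5381364 u
Mass defect Δm = 65.5381364 − 64.927790 = 0.6103464 u
E_B = 0.6103464 × 931.494 = 568.534 MeV
Per nucleus in joules: 568.534 MeV × 1.602e-13 J/MeV = 9.1079e-11 J
Per mole: 9.1079e-11 J × 6.022e23 mol⁻¹ = 5.4848e+13 J/mol

5.48e+13 J/mol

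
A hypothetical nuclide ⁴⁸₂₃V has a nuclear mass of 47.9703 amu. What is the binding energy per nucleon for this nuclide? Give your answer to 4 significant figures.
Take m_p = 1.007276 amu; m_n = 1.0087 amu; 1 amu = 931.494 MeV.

8.045 MeV/nucleon

With 23 protons and 25 neutrons (A = 48):
Total constituent mass: 23 × 1.007276 + 25 × 1.0087 = 48.384848 amu
The mass defect is 48.384848 − 47.9703 = 0.414548 amu.
E_B = 0.414548 × 931.494 = 386.149 MeV
BE/A = 386.149 MeV / 48 = 8.045 MeV/nucleon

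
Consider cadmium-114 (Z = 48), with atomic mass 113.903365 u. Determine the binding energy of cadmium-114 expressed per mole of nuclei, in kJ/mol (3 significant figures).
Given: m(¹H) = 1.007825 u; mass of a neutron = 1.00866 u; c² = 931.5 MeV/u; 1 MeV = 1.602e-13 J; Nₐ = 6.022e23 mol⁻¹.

9.38e+10 kJ/mol

The nucleus contains 48 protons and 114 − 48 = 66 neutrons.
Total constituent mass: 48 × 1.007825 + 66 × 1.00866 = 114.947160 u
The mass defect is 114.947160 − 113.903365 = 1.043795 u.
Converting to energy: 1.043795 u × 931.5 MeV/u = 972.295 MeV
Per nucleus in joules: 972.295 MeV × 1.602e-13 J/MeV = 1.5576e-10 J
Per mole: 1.5576e-10 J × 6.022e23 mol⁻¹ = 9.3799e+13 J/mol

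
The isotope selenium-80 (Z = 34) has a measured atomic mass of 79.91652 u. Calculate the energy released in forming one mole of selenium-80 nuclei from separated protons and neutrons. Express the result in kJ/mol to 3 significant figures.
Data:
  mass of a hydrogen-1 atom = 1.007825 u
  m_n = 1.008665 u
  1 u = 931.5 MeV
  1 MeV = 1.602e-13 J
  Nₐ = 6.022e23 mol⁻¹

The nucleus contains 34 protons and 80 − 34 = 46 neutrons.
Σm = 34·m(¹H) + 46·m_n = 34.266050 + 46.398590 = 80.664640 u
The mass defect is 80.664640 − 79.91652 = 0.748120 u.
E_B = 0.748120 × 931.5 = 696.874 MeV
Per nucleus in joules: 696.874 MeV × 1.602e-13 J/MeV = 1.1164e-10 J
Per mole: 1.1164e-10 J × 6.022e23 mol⁻¹ = 6.7230e+13 J/mol

6.72e+10 kJ/mol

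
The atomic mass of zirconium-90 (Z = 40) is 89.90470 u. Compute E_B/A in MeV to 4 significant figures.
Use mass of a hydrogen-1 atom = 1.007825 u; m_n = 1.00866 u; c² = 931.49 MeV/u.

Σm = 40·m(¹H) + 50·m_n = 40.313000 + 50.43300 = 90.746000 u
Mass defect Δm = 90.746000 − 89.90470 = 0.841300 u
E_B = 0.841300 × 931.49 = 783.663 MeV
BE/A = 783.663 MeV / 90 = 8.707 MeV/nucleon

8.707 MeV/nucleon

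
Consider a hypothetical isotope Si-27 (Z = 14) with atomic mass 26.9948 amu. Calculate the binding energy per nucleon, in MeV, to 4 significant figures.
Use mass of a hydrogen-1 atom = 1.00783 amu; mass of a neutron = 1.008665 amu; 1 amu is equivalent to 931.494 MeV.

Z = 14, so N = A − Z = 27 − 14 = 13.
Σm = 14·m(¹H) + 13·m_n = 14.10962 + 13.112645 = 27.222265 amu
The mass defect is 27.222265 − 26.9948 = 0.227465 amu.
Converting to energy: 0.227465 amu × 931.494 MeV/amu = 211.882 MeV
Per nucleon: 211.882 / 27 = 7.847 MeV

7.847 MeV/nucleon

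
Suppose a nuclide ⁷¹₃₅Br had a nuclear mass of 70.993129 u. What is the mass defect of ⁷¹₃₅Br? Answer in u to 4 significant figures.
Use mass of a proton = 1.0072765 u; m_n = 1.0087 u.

With 35 protons and 36 neutrons (A = 71):
Σm = 35·m_p + 36·m_n = 35.2546775 + 36.3132 = 71.5678775 u
Mass defect Δm = 71.5678775 − 70.993129 = 0.5747485 u

0.5747 u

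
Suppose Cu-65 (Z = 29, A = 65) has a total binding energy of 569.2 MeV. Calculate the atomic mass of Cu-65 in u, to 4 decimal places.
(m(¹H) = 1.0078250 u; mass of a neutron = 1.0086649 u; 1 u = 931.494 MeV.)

Mass defect = 569.2 MeV / (931.494 MeV/u) = 0.611061 u
Constituent mass = 29(1.0078250) + 36(1.0086649) = 65.5388614 u
Atomic mass = 65.5388614 − 0.611061 = 64.9278004 u ≈ 64.9278 u (to 4 decimal places)

64.9278 u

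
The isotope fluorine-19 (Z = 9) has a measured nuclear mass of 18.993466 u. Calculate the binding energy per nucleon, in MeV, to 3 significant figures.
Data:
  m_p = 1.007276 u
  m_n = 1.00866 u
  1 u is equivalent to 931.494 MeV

Mass of separated nucleons = 9(1.007276) + 10(1.00866) = 9.065484 + 10.08660 = 19.152084 u
Mass defect Δm = 19.152084 − 18.993466 = 0.158618 u
E_B = 0.158618 × 931.494 = 147.752 MeV
BE/A = 147.752 MeV / 19 = 7.776 MeV/nucleon

7.78 MeV/nucleon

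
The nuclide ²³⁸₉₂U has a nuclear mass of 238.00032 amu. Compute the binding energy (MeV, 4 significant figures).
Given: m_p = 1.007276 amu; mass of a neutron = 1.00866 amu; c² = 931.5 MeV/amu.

With 92 protons and 146 neutrons (A = 238):
Total constituent mass: 92 × 1.007276 + 146 × 1.00866 = 239.933752 amu
The mass defect is 239.933752 − 238.00032 = 1.933432 amu.
E_B = 1.933432 × 931.5 = 1800.99 MeV

1801 MeV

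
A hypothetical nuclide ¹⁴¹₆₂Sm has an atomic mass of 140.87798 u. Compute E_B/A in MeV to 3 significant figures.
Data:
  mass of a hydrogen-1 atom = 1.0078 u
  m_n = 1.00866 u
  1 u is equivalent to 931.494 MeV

8.52 MeV/nucleon

The nucleus contains 62 protons and 141 − 62 = 79 neutrons.
Σm = 62·m(¹H) + 79·m_n = 62.4836 + 79.68414 = 142.16774 u
Δm = 142.16774 − 140.87798 = 1.28976 u
Converting to energy: 1.28976 u × 931.494 MeV/u = 1201.40 MeV
BE/A = 1201.40 MeV / 141 = 8.521 MeV/nucleon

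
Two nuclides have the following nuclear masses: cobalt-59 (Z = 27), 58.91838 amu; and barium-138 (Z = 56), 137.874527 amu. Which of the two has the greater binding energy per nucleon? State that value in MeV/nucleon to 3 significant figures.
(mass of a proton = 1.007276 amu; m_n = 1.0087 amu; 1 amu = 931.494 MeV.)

cobalt-59; 8.79 MeV/nucleon

cobalt-59: Σm = 27(1.007276) + 32(1.0087) = 59.474852 amu; Δm = 0.556472 amu; E_B = 518.35 MeV; E_B/A = 8.786 MeV
barium-138: Σm = 56(1.007276) + 82(1.0087) = 139.120856 amu; Δm = 1.246329 amu; E_B = 1160.95 MeV; E_B/A = 8.413 MeV
cobalt-59 has the higher binding energy per nucleon, so it is the more tightly bound nucleus.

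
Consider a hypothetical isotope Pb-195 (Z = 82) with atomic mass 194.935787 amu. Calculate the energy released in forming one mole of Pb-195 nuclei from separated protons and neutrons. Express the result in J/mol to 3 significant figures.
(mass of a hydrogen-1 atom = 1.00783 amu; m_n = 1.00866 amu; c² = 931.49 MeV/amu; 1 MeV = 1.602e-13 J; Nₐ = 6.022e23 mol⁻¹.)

With 82 protons and 113 neutrons (A = 195):
Total constituent mass: 82 × 1.00783 + 113 × 1.00866 = 196.62064 amu
Mass defect Δm = 196.62064 − 194.935787 = 1.684853 amu
E_B = 1.684853 × 931.49 = 1569.42 MeV
Per nucleus in joules: 1569.42 MeV × 1.602e-13 J/MeV = 2.5142e-10 J
Per mole: 2.5142e-10 J × 6.022e23 mol⁻¹ = 1.5141e+14 J/mol

1.51e+14 J/mol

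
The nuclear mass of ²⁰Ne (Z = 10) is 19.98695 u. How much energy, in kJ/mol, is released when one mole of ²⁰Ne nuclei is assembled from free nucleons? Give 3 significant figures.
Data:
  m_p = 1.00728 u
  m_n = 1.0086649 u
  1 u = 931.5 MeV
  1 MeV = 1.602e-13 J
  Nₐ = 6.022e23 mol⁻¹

Total constituent mass: 10 × 1.00728 + 10 × 1.0086649 = 20.1594490 u
Mass defect Δm = 20.1594490 − 19.98695 = 0.1724990 u
E_B = 0.1724990 × 931.5 = 160.683 MeV
Per nucleus in joules: 160.683 MeV × 1.602e-13 J/MeV = 2.5741e-11 J
Per mole: 2.5741e-11 J × 6.022e23 mol⁻¹ = 1.5501e+13 J/mol

1.55e+10 kJ/mol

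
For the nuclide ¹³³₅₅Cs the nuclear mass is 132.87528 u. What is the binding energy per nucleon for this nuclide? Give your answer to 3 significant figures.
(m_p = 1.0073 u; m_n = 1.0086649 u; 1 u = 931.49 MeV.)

The nucleus contains 55 protons and 133 − 55 = 78 neutrons.
Mass of separated nucleons = 55(1.0073) + 78(1.0086649) = 55.4015 + 78.6758622 = 134.0773622 u
Mass defect Δm = 134.0773622 − 132.87528 = 1.2020822 u
Binding energy = Δm·c² = 1.2020822 × 931.49 MeV/u = 1119.73 MeV
Per nucleon: 1119.73 / 133 = 8.419 MeV

8.42 MeV/nucleon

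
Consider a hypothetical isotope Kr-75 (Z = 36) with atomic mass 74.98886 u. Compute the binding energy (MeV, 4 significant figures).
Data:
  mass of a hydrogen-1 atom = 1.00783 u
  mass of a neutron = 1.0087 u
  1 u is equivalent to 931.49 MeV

589.0 MeV

Σm = 36·m(¹H) + 39·m_n = 36.28188 + 39.3393 = 75.62118 u
Mass defect Δm = 75.62118 − 74.98886 = 0.63232 u
Converting to energy: 0.63232 u × 931.49 MeV/u = 589.000 MeV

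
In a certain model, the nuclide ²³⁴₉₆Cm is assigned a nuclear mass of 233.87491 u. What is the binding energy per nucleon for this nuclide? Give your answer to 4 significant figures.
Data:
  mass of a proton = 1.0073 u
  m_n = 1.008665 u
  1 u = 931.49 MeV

8.048 MeV/nucleon

Σm = 96·m_p + 138·m_n = 96.7008 + 139.195770 = 235.896570 u
The mass defect is 235.896570 − 233.87491 = 2.021660 u.
Binding energy = Δm·c² = 2.021660 × 931.49 MeV/u = 1883.16 MeV
Dividing by A = 234 gives 8.048 MeV per nucleon.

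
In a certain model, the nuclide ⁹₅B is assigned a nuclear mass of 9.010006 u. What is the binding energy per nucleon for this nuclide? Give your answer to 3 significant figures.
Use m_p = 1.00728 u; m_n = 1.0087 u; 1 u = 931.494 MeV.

6.33 MeV/nucleon

With 5 protons and 4 neutrons (A = 9):
Σm = 5·m_p + 4·m_n = 5.03640 + 4.0348 = 9.07120 u
Mass defect Δm = 9.07120 − 9.010006 = 0.061194 u
Binding energy = Δm·c² = 0.061194 × 931.494 MeV/u = 57.0018 MeV
Dividing by A = 9 gives 6.334 MeV per nucleon.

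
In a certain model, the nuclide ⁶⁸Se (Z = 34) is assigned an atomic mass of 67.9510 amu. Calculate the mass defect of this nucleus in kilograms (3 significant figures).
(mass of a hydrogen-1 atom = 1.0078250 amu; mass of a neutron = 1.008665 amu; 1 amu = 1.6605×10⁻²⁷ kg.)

Mass of separated nucleons = 34(1.0078250) + 34(1.008665) = 34.2660500 + 34.294610 = 68.5606600 amu
The mass defect is 68.5606600 − 67.9510 = 0.6096600 amu.
In SI units: 0.6096600 amu × 1.6605×10⁻²⁷ kg/amu = 1.0123e-27 kg

1.01e-27 kg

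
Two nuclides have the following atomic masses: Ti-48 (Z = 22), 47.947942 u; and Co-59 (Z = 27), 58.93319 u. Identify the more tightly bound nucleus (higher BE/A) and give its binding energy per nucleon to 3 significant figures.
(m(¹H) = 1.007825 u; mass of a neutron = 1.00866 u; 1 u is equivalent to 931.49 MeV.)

Ti-48: Σm = 22(1.007825) + 26(1.00866) = 48.397310 u; Δm = 0.449368 u; E_B = 418.58 MeV; E_B/A = 8.720 MeV
Co-59: Σm = 27(1.007825) + 32(1.00866) = 59.488395 u; Δm = 0.555205 u; E_B = 517.17 MeV; E_B/A = 8.766 MeV
Co-59 has the higher binding energy per nucleon, so it is the more tightly bound nucleus.

Co-59; 8.77 MeV/nucleon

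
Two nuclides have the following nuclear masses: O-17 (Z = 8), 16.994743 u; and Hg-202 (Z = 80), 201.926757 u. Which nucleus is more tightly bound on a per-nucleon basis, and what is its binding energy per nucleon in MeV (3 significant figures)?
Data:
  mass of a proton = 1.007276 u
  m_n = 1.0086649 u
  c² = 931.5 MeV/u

Hg-202; 7.90 MeV/nucleon

O-17: Σm = 8(1.007276) + 9(1.0086649) = 17.1361921 u; Δm = 0.1414491 u; E_B = 131.76 MeV; E_B/A = 7.751 MeV
Hg-202: Σm = 80(1.007276) + 122(1.0086649) = 203.6391978 u; Δm = 1.7124408 u; E_B = 1595.1 MeV; E_B/A = 7.897 MeV
Hg-202 has the higher binding energy per nucleon, so it is the more tightly bound nucleus.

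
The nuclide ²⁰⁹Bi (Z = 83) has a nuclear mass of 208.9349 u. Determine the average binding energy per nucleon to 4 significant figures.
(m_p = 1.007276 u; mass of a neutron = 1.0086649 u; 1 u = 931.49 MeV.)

7.848 MeV/nucleon

Total constituent mass: 83 × 1.007276 + 126 × 1.0086649 = 210.6956854 u
Δm = 210.6956854 − 208.9349 = 1.7607854 u
Converting to energy: 1.7607854 u × 931.49 MeV/u = 1640.15 MeV
Per nucleon: 1640.15 / 209 = 7.848 MeV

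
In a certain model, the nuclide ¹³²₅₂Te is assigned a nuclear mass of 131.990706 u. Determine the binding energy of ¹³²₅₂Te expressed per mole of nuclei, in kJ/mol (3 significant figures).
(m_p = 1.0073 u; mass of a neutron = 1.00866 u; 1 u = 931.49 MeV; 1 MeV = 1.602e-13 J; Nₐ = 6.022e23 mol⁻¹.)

Z = 52, so N = A − Z = 132 − 52 = 80.
Σm = 52·m_p + 80·m_n = 52.3796 + 80.69280 = 133.07240 u
Mass defect Δm = 133.07240 − 131.990706 = 1.081694 u
Binding energy = Δm·c² = 1.081694 × 931.49 MeV/u = 1007.59 MeV
Per nucleus in joules: 1007.59 MeV × 1.602e-13 J/MeV = 1.6142e-10 J
Per mole: 1.6142e-10 J × 6.022e23 mol⁻¹ = 9.7207e+13 J/mol

9.72e+10 kJ/mol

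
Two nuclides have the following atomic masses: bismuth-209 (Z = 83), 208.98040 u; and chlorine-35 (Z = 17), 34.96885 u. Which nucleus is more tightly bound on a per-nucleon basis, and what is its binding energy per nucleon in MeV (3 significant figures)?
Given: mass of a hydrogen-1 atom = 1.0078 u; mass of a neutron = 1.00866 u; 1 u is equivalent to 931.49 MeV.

chlorine-35; 8.51 MeV/nucleon

bismuth-209: Σm = 83(1.0078) + 126(1.00866) = 210.73856 u; Δm = 1.75816 u; E_B = 1637.7 MeV; E_B/A = 7.836 MeV
chlorine-35: Σm = 17(1.0078) + 18(1.00866) = 35.28848 u; Δm = 0.31963 u; E_B = 297.73 MeV; E_B/A = 8.507 MeV
chlorine-35 has the higher binding energy per nucleon, so it is the more tightly bound nucleus.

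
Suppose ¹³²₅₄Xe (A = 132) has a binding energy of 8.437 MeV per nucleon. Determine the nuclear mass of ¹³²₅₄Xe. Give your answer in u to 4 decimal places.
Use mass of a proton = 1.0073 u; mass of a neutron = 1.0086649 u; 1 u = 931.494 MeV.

Total binding energy = 132 × 8.437 = 1113.684 MeV
Mass defect = 1113.684 MeV / (931.494 MeV/u) = 1.195589 u
Constituent mass = 54(1.0073) + 78(1.0086649) = 133.0700622 u
Nuclear mass = 133.0700622 − 1.195589 = 131.8744732 u ≈ 131.8745 u (to 4 decimal places)

131.8745 u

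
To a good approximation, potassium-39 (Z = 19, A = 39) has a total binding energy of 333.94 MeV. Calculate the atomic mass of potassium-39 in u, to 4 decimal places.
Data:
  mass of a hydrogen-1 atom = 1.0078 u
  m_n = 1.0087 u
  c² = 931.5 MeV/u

38.9637 u

Mass defect = 333.94 MeV / (931.5 MeV/u) = 0.358497 u
Constituent mass = 19(1.0078) + 20(1.0087) = 39.3222 u
Atomic mass = 39.3222 − 0.358497 = 38.963703 u ≈ 38.9637 u (to 4 decimal places)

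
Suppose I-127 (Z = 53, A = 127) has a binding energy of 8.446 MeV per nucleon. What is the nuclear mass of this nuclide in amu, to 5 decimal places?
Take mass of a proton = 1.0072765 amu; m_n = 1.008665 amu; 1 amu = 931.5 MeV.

126.87534 amu

Total binding energy = 127 × 8.446 = 1072.642 MeV
Mass defect = 1072.642 MeV / (931.5 MeV/amu) = 1.1515212 amu
Constituent mass = 53(1.0072765) + 74(1.008665) = 128.0268645 amu
Nuclear mass = 128.0268645 − 1.1515212 = 126.8753433 amu ≈ 126.87534 amu (to 5 decimal places)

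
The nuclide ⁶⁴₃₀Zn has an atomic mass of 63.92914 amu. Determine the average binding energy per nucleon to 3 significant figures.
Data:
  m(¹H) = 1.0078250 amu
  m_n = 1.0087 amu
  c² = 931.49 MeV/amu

Total constituent mass: 30 × 1.0078250 + 34 × 1.0087 = 64.5305500 amu
The mass defect is 64.5305500 − 63.92914 = 0.6014100 amu.
Binding energy = Δm·c² = 0.6014100 × 931.49 MeV/amu = 560.207 MeV
BE/A = 560.207 MeV / 64 = 8.753 MeV/nucleon

8.75 MeV/nucleon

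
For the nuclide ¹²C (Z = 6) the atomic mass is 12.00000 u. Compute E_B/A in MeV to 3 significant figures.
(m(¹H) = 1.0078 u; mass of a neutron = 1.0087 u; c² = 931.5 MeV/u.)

7.68 MeV/nucleon

Z = 6, so N = A − Z = 12 − 6 = 6.
Total constituent mass: 6 × 1.0078 + 6 × 1.0087 = 12.0990 u
Δm = 12.0990 − 12.00000 = 0.09900 u
Binding energy = Δm·c² = 0.09900 × 931.5 MeV/u = 92.2185 MeV
Per nucleon: 92.2185 / 12 = 7.6849 MeV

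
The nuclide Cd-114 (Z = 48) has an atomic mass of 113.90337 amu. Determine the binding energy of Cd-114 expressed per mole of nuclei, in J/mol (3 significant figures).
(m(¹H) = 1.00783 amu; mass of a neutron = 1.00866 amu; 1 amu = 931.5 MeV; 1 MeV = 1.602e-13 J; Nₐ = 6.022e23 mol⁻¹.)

Mass of separated nucleons = 48(1.00783) + 66(1.00866) = 48.37584 + 66.57156 = 114.94740 amu
Δm = 114.94740 − 113.90337 = 1.04403 amu
Converting to energy: 1.04403 amu × 931.5 MeV/amu = 972.514 MeV
Per nucleus in joules: 972.514 MeV × 1.602e-13 J/MeV = 1.5580e-10 J
Per mole: 1.5580e-10 J × 6.022e23 mol⁻¹ = 9.3823e+13 J/mol

9.38e+13 J/mol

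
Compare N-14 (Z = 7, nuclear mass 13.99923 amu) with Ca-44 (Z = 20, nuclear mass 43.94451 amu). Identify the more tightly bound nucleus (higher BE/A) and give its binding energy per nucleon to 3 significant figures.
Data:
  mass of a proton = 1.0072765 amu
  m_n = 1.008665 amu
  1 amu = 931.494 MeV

N-14: Σm = 7(1.0072765) + 7(1.008665) = 14.1115905 amu; Δm = 0.1123605 amu; E_B = 104.66 MeV; E_B/A = 7.476 MeV
Ca-44: Σm = 20(1.0072765) + 24(1.008665) = 44.3534900 amu; Δm = 0.4089800 amu; E_B = 380.96 MeV; E_B/A = 8.658 MeV
Ca-44 has the higher binding energy per nucleon, so it is the more tightly bound nucleus.

Ca-44; 8.66 MeV/nucleon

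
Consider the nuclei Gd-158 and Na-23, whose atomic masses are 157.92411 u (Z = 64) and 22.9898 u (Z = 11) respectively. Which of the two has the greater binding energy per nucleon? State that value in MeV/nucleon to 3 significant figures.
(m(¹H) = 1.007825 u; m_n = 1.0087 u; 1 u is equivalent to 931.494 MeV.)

Gd-158: Σm = 64(1.007825) + 94(1.0087) = 159.318600 u; Δm = 1.394490 u; E_B = 1298.96 MeV; E_B/A = 8.221 MeV
Na-23: Σm = 11(1.007825) + 12(1.0087) = 23.190475 u; Δm = 0.200675 u; E_B = 186.93 MeV; E_B/A = 8.127 MeV
Gd-158 has the higher binding energy per nucleon, so it is the more tightly bound nucleus.

Gd-158; 8.22 MeV/nucleon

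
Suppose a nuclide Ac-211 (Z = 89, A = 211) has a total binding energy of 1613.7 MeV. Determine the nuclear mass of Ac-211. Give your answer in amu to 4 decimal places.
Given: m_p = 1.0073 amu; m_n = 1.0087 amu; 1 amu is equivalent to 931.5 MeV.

210.9787 amu

Mass defect = 1613.7 MeV / (931.5 MeV/amu) = 1.732367 amu
Constituent mass = 89(1.0073) + 122(1.0087) = 212.7111 amu
Nuclear mass = 212.7111 − 1.732367 = 210.978733 amu ≈ 210.9787 amu (to 4 decimal places)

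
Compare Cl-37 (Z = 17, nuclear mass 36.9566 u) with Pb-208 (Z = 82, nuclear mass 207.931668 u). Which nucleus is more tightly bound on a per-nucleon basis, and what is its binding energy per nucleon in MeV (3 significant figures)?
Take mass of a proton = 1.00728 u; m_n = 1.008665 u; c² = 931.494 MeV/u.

Cl-37: Σm = 17(1.00728) + 20(1.008665) = 37.297060 u; Δm = 0.340460 u; E_B = 317.14 MeV; E_B/A = 8.571 MeV
Pb-208: Σm = 82(1.00728) + 126(1.008665) = 209.688750 u; Δm = 1.757082 u; E_B = 1636.7 MeV; E_B/A = 7.869 MeV
Cl-37 has the higher binding energy per nucleon, so it is the more tightly bound nucleus.

Cl-37; 8.57 MeV/nucleon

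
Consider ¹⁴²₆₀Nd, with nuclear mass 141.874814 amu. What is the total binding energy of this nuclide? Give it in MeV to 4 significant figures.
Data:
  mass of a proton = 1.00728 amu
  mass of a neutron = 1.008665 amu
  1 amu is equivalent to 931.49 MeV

1185 MeV

With 60 protons and 82 neutrons (A = 142):
Total constituent mass: 60 × 1.00728 + 82 × 1.008665 = 143.147330 amu
The mass defect is 143.147330 − 141.874814 = 1.272516 amu.
E_B = 1.272516 × 931.49 = 1185.34 MeV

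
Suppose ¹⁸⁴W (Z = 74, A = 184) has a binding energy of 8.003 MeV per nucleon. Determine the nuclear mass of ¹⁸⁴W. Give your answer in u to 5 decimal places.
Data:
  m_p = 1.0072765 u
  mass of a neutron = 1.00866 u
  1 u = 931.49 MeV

183.91020 u

Total binding energy = 184 × 8.003 = 1472.552 MeV
Mass defect = 1472.552 MeV / (931.49 MeV/u) = 1.5808565 u
Constituent mass = 74(1.0072765) + 110(1.00866) = 185.4910610 u
Nuclear mass = 185.4910610 − 1.5808565 = 183.9102045 u ≈ 183.91020 u (to 5 decimal places)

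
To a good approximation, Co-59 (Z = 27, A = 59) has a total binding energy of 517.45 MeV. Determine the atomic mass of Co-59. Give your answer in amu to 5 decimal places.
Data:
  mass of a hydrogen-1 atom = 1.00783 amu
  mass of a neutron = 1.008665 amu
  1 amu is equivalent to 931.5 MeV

58.93319 amu

Mass defect = 517.45 MeV / (931.5 MeV/amu) = 0.5555019 amu
Constituent mass = 27(1.00783) + 32(1.008665) = 59.488690 amu
Atomic mass = 59.488690 − 0.5555019 = 58.9331881 amu ≈ 58.93319 amu (to 5 decimal places)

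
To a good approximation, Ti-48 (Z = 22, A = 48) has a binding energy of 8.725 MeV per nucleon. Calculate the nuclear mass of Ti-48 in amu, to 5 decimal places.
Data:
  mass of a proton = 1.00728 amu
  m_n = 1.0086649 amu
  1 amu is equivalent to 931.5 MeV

Total binding energy = 48 × 8.725 = 418.800 MeV
Mass defect = 418.800 MeV / (931.5 MeV/amu) = 0.4495974 amu
Constituent mass = 22(1.00728) + 26(1.0086649) = 48.3854474 amu
Nuclear mass = 48.3854474 − 0.4495974 = 47.9358500 amu ≈ 47.93585 amu (to 5 decimal places)

47.93585 amu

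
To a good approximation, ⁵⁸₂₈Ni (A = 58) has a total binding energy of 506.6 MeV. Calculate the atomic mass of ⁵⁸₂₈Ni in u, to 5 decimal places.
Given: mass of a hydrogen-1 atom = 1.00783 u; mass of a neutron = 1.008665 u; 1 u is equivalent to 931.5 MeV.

57.93534 u

Mass defect = 506.6 MeV / (931.5 MeV/u) = 0.5438540 u
Constituent mass = 28(1.00783) + 30(1.008665) = 58.479190 u
Atomic mass = 58.479190 − 0.5438540 = 57.9353360 u ≈ 57.93534 u (to 5 decimal places)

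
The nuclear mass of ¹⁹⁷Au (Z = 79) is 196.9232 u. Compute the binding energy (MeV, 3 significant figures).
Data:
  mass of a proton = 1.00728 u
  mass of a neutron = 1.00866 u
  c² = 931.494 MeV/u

1560 MeV

With 79 protons and 118 neutrons (A = 197):
Mass of separated nucleons = 79(1.00728) + 118(1.00866) = 79.57512 + 119.02188 = 198.59700 u
Δm = 198.59700 − 196.9232 = 1.67380 u
Binding energy = Δm·c² = 1.67380 × 931.494 MeV/u = 1559.13 MeV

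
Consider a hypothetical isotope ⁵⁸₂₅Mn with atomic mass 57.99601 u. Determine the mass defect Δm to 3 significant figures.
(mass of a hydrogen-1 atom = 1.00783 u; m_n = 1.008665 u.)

0.486 u

Σm = 25·m(¹H) + 33·m_n = 25.19575 + 33.285945 = 58.481695 u
Mass defect Δm = 58.481695 − 57.99601 = 0.485685 u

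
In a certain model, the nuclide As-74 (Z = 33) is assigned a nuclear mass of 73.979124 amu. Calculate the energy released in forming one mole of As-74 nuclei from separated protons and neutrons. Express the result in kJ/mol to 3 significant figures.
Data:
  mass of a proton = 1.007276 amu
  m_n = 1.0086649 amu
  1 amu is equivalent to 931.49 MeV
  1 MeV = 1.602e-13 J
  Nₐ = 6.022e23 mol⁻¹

5.54e+10 kJ/mol

Z = 33, so N = A − Z = 74 − 33 = 41.
Mass of separated nucleons = 33(1.007276) + 41(1.0086649) = 33.240108 + 41.3552609 = 74.5953689 amu
Mass defect Δm = 74.5953689 − 73.979124 = 0.6162449 amu
Binding energy = Δm·c² = 0.6162449 × 931.49 MeV/amu = 574.026 MeV
Per nucleus in joules: 574.026 MeV × 1.602e-13 J/MeV = 9.1959e-11 J
Per mole: 9.1959e-11 J × 6.022e23 mol⁻¹ = 5.5378e+13 J/mol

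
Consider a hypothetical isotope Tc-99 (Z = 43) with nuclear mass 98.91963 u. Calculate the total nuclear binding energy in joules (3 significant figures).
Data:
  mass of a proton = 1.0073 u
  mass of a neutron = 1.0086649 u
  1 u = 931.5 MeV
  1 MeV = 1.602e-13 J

With 43 protons and 56 neutrons (A = 99):
Σm = 43·m_p + 56·m_n = 43.3139 + 56.4852344 = 99.7991344 u
The mass defect is 99.7991344 − 98.91963 = 0.8795044 u.
Converting to energy: 0.8795044 u × 931.5 MeV/u = 819.258 MeV
In joules: 819.258 MeV × 1.602e-13 J/MeV = 1.3125e-10 J

1.31e-10 J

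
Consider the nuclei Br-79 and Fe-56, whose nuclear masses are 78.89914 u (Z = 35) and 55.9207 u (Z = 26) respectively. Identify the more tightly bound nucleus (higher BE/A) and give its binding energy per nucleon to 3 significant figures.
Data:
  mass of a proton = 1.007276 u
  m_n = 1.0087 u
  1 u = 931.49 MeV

Fe-56; 8.81 MeV/nucleon

Br-79: Σm = 35(1.007276) + 44(1.0087) = 79.637460 u; Δm = 0.738320 u; E_B = 687.74 MeV; E_B/A = 8.706 MeV
Fe-56: Σm = 26(1.007276) + 30(1.0087) = 56.450176 u; Δm = 0.529476 u; E_B = 493.20 MeV; E_B/A = 8.807 MeV
Fe-56 has the higher binding energy per nucleon, so it is the more tightly bound nucleus.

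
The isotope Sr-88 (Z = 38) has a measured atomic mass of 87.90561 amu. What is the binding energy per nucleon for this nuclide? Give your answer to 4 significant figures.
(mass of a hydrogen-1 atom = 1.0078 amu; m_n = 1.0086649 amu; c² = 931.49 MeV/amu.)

8.723 MeV/nucleon

Total constituent mass: 38 × 1.0078 + 50 × 1.0086649 = 88.7296450 amu
The mass defect is 88.7296450 − 87.90561 = 0.8240350 amu.
Binding energy = Δm·c² = 0.8240350 × 931.49 MeV/amu = 767.580 MeV
BE/A = 767.580 MeV / 88 = 8.723 MeV/nucleon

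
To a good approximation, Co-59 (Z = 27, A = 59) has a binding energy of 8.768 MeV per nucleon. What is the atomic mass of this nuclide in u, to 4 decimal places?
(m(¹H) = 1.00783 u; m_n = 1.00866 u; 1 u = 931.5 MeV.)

58.9332 u

Total binding energy = 59 × 8.768 = 517.312 MeV
Mass defect = 517.312 MeV / (931.5 MeV/u) = 0.555354 u
Constituent mass = 27(1.00783) + 32(1.00866) = 59.48853 u
Atomic mass = 59.48853 − 0.555354 = 58.933176 u ≈ 58.9332 u (to 4 decimal places)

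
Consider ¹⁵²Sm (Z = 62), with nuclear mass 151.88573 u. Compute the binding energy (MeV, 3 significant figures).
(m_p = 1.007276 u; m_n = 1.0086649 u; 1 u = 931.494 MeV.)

With 62 protons and 90 neutrons (A = 152):
Σm = 62·m_p + 90·m_n = 62.451112 + 90.7798410 = 153.2309530 u
The mass defect is 153.2309530 − 151.88573 = 1.3452230 u.
E_B = 1.3452230 × 931.494 = 1253.07 MeV

1250 MeV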